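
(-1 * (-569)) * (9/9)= 569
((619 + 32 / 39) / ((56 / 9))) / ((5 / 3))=59.77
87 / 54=29 / 18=1.61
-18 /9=-2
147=147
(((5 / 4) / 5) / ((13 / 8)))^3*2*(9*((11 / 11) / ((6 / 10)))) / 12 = 20 / 2197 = 0.01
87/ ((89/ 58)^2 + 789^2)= 292668/ 2094168565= 0.00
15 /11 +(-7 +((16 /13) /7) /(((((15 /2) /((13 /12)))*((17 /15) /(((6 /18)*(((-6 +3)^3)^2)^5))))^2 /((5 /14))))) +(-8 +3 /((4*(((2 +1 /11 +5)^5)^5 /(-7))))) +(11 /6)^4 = 200184342354734001227215605559187903331148788030284126210074243120151533754657 /41666825307905434850735300728877877494104670185979904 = 4804405924267839124197194.00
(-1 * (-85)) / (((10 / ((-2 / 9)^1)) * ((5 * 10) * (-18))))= 17 / 8100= 0.00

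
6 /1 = 6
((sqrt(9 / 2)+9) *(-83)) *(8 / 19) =-5976 / 19- 996 *sqrt(2) / 19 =-388.66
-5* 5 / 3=-25 / 3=-8.33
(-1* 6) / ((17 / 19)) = -6.71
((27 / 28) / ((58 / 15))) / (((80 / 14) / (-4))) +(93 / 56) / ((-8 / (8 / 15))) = -4633 / 16240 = -0.29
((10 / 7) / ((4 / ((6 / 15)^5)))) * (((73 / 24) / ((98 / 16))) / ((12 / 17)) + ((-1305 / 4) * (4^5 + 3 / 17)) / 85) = -8014659448 / 557589375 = -14.37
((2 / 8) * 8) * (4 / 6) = 4 / 3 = 1.33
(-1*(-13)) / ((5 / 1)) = 13 / 5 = 2.60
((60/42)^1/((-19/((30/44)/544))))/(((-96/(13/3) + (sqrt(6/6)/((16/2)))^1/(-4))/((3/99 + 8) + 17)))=38350/360697007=0.00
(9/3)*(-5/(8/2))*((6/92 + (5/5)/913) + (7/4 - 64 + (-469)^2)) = -277059314625/335984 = -824620.56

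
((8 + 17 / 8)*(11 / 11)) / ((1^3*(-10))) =-81 / 80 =-1.01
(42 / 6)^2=49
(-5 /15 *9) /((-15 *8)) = 1 /40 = 0.02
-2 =-2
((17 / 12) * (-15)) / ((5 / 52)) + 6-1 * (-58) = -157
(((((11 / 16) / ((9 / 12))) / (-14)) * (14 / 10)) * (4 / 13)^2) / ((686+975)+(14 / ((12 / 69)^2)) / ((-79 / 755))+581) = 13904 / 3495311235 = 0.00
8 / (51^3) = 0.00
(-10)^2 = 100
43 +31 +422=496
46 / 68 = 23 / 34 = 0.68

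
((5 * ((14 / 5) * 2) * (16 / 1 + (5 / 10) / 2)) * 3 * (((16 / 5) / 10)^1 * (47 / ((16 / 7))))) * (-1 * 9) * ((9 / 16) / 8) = -7275177 / 1280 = -5683.73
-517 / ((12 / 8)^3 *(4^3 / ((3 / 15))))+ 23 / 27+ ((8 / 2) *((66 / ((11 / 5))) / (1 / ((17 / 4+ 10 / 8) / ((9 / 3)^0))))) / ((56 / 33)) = 2943121 / 7560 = 389.30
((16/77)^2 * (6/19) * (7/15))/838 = 256/33714835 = 0.00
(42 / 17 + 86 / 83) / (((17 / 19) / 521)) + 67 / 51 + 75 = 152432368 / 71961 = 2118.26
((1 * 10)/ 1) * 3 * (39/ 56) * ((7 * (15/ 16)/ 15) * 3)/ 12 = 585/ 256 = 2.29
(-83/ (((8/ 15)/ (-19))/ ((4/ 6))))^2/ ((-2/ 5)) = -310866125/ 32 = -9714566.41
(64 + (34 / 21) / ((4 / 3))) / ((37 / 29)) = 26477 / 518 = 51.11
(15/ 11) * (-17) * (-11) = 255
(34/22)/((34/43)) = 43/22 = 1.95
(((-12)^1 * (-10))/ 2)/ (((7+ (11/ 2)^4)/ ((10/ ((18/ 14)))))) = 22400/ 44259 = 0.51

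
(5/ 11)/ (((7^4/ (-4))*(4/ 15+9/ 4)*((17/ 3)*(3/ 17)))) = -1200/ 3988061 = -0.00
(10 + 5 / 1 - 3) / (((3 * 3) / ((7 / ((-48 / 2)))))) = -7 / 18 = -0.39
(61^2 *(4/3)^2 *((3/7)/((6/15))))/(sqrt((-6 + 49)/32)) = 595360 *sqrt(86)/903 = 6114.22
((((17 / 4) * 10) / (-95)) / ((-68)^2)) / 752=-1 / 7772672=-0.00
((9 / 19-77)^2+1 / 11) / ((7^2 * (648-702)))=-7751879 / 3502422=-2.21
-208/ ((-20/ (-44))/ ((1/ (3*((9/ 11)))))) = -186.43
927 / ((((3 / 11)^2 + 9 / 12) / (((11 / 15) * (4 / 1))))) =3298.48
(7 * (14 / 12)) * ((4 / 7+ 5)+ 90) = 1561 / 2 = 780.50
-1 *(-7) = 7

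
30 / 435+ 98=2844 / 29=98.07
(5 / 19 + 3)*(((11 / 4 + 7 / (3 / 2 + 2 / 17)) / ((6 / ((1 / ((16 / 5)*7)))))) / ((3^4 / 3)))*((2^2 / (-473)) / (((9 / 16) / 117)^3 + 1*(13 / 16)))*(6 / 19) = -6032645632 / 288399004185831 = -0.00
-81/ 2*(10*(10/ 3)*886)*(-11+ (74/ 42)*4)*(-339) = -11218221900/ 7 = -1602603128.57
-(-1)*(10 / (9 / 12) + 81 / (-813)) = 10759 / 813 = 13.23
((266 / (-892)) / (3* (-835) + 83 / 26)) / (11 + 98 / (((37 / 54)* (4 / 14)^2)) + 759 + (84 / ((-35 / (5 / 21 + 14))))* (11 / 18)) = 20151495 / 422856079701589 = 0.00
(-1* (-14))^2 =196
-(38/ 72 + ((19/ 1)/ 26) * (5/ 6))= -133/ 117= -1.14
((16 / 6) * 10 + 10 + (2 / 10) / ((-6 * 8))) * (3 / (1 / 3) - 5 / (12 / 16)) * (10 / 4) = 20531 / 96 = 213.86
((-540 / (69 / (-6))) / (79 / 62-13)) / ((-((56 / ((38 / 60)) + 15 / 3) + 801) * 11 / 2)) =1272240 / 1562861707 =0.00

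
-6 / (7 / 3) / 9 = -2 / 7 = -0.29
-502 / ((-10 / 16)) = 4016 / 5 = 803.20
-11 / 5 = -2.20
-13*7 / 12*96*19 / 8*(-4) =6916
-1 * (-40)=40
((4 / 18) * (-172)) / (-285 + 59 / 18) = 688 / 5071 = 0.14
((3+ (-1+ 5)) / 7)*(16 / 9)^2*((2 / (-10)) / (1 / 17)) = -10.75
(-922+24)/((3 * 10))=-449/15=-29.93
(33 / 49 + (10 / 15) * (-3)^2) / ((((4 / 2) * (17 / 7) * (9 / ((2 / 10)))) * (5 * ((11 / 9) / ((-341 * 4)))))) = -20274 / 2975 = -6.81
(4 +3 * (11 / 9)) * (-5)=-115 / 3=-38.33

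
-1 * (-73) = 73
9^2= 81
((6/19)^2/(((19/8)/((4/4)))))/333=32/253783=0.00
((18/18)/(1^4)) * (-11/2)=-11/2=-5.50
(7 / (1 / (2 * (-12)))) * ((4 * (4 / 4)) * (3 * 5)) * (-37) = 372960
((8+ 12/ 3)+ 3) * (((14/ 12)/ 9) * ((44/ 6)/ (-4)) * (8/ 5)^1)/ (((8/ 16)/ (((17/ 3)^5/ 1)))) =-437315956/ 6561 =-66653.86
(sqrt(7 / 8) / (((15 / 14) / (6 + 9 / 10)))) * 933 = 150213 * sqrt(14) / 100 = 5620.46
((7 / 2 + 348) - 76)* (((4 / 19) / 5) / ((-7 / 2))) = -3.31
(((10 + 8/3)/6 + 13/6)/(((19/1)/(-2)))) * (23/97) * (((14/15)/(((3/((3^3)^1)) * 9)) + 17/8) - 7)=837683/1990440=0.42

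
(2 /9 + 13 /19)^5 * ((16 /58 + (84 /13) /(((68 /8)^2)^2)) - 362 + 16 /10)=-338162161463214736250 /1534604025052088289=-220.36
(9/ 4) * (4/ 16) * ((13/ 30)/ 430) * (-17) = -663/ 68800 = -0.01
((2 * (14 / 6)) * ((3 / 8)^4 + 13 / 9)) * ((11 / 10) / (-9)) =-0.84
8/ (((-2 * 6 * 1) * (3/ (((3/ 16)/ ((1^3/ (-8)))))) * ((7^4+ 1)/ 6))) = 1/ 1201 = 0.00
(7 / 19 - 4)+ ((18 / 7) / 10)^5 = -3622887444 / 997915625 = -3.63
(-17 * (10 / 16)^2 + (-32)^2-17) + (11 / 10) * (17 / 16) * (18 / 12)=80169 / 80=1002.11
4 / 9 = 0.44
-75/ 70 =-15/ 14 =-1.07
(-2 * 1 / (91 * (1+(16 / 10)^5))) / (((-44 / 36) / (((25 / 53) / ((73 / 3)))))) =4218750 / 139008887017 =0.00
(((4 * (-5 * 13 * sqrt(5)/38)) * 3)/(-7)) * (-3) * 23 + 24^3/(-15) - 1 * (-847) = -26910 * sqrt(5)/133 - 373/5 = -527.03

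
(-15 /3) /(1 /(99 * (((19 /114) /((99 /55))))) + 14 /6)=-825 /403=-2.05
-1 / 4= -0.25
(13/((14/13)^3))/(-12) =-28561/32928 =-0.87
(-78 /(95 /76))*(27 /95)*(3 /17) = -25272 /8075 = -3.13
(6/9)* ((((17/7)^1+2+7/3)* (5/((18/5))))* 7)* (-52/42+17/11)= 252050/18711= 13.47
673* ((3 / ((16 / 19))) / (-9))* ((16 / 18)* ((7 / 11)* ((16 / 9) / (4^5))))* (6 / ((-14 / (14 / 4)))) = 89509 / 228096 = 0.39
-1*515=-515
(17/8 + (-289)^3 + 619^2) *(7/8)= -1330246729/64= -20785105.14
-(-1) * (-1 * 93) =-93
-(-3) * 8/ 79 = 24/ 79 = 0.30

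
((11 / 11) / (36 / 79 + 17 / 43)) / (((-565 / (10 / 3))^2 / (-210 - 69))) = -421228 / 36915179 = -0.01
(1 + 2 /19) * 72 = 1512 /19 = 79.58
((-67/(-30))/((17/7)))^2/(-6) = -219961/1560600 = -0.14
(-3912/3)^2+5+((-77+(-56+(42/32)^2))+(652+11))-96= 435419321/256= 1700856.72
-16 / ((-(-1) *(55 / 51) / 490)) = -79968 / 11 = -7269.82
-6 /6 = -1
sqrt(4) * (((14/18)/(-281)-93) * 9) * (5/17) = -2352040/4777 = -492.37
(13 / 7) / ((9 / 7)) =13 / 9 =1.44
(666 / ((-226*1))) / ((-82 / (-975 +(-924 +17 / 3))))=-315240 / 4633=-68.04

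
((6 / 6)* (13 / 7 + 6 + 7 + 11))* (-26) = -4706 / 7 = -672.29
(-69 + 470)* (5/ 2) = 1002.50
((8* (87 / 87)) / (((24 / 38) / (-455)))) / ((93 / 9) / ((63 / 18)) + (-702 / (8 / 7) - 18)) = 484120 / 52861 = 9.16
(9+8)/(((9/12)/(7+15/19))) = 10064/57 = 176.56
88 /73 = 1.21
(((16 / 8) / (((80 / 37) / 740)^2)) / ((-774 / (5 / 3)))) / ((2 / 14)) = -65595635 / 18576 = -3531.20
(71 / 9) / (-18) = -71 / 162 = -0.44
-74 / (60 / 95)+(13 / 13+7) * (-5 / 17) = -12191 / 102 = -119.52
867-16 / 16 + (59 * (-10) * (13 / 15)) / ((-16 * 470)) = 9769247 / 11280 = 866.07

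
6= 6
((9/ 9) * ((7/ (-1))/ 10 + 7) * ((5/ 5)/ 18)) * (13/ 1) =4.55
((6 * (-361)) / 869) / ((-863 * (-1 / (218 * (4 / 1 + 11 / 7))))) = -18415332 / 5249629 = -3.51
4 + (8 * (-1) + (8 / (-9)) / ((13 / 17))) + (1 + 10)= 683 / 117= 5.84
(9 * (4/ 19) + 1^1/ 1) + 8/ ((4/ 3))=8.89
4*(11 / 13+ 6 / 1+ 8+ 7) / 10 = 8.74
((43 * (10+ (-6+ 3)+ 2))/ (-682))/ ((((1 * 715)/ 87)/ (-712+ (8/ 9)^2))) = 35918588/ 731445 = 49.11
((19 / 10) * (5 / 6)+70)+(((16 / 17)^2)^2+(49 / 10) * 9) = 583651421 / 5011260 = 116.47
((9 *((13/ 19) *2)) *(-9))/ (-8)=1053/ 76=13.86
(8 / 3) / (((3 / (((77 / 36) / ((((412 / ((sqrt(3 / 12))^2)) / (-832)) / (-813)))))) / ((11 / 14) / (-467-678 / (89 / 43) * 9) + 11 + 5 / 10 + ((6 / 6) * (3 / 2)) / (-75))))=21034139888476 / 2348006025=8958.30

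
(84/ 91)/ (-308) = -3/ 1001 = -0.00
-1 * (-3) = 3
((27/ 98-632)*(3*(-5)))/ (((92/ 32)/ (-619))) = -2299300260/ 1127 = -2040195.44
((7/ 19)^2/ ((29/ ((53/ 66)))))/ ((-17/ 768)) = -0.17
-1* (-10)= 10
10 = 10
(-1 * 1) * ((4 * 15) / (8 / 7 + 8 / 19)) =-1995 / 52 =-38.37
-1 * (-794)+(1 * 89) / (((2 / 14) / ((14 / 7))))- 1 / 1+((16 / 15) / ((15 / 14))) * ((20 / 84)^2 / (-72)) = 10405013 / 5103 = 2039.00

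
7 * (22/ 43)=154/ 43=3.58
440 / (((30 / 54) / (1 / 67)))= 792 / 67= 11.82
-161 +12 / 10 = -799 / 5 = -159.80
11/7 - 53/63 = 0.73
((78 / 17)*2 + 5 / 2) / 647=397 / 21998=0.02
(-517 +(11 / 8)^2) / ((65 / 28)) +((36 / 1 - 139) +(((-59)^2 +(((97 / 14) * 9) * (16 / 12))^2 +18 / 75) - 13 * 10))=2532477947 / 254800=9939.08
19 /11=1.73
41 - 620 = -579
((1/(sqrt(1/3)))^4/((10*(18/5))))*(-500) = -125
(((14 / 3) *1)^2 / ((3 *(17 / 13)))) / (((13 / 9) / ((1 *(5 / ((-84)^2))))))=5 / 1836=0.00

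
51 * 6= 306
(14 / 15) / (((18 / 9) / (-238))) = -1666 / 15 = -111.07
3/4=0.75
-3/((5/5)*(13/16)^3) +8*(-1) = -29864/2197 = -13.59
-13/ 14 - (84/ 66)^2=-4317/ 1694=-2.55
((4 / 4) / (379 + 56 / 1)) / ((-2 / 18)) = -3 / 145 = -0.02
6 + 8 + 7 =21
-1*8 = -8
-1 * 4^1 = -4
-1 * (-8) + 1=9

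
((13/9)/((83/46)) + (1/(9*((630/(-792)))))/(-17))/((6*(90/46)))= 0.07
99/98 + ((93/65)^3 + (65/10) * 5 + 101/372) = 183768479521/5005864500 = 36.71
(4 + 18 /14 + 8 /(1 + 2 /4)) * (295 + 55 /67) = 4419860 /1407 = 3141.34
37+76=113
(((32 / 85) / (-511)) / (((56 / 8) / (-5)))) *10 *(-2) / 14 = -320 / 425663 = -0.00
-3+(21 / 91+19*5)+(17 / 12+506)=93545 / 156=599.65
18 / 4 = 4.50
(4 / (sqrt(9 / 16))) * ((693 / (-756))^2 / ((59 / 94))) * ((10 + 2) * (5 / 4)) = 56870 / 531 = 107.10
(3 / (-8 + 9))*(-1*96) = -288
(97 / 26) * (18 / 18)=97 / 26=3.73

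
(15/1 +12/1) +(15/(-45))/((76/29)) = 6127/228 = 26.87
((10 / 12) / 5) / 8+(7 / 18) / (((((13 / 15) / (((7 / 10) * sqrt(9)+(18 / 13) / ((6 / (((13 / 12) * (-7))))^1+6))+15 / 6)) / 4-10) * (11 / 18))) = -5223761 / 121235664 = -0.04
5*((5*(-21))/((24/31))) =-678.12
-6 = -6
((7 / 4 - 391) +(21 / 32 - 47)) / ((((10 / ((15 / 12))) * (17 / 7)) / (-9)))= 878157 / 4352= 201.78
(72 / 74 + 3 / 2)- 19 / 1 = -1223 / 74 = -16.53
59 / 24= 2.46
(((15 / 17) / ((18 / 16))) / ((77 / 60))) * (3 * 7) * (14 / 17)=33600 / 3179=10.57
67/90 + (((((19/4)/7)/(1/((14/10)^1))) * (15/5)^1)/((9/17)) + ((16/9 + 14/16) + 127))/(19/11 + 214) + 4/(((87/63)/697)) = 50050335943/24774120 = 2020.27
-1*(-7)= 7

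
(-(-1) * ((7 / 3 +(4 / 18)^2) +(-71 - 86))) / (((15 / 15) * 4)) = -38.65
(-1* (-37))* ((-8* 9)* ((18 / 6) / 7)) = -7992 / 7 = -1141.71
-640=-640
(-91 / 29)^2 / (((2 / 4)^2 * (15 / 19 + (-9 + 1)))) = -629356 / 115217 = -5.46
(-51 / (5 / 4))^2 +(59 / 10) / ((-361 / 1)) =30046457 / 18050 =1664.62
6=6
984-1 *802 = 182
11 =11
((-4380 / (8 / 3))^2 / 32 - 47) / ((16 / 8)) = 42129.72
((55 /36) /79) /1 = 55 /2844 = 0.02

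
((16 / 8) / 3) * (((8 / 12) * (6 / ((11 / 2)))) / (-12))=-4 / 99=-0.04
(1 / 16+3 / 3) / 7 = 17 / 112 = 0.15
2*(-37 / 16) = -37 / 8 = -4.62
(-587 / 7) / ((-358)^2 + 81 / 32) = -18784 / 28709303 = -0.00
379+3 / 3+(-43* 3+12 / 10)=1261 / 5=252.20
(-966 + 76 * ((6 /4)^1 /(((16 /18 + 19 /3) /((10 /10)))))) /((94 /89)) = -2748498 /3055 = -899.67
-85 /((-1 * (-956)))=-85 /956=-0.09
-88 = -88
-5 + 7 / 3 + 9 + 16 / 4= 31 / 3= 10.33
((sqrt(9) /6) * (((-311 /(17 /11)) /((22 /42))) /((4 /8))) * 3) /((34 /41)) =-803313 /578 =-1389.81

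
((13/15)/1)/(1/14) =182/15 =12.13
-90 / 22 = -45 / 11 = -4.09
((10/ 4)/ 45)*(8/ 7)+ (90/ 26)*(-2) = -5618/ 819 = -6.86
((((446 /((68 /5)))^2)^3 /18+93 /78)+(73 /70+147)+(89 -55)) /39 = 874302565041299982911 /493425978514560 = 1771902.18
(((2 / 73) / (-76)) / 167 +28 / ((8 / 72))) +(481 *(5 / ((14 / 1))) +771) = 1937229138 / 1621403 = 1194.79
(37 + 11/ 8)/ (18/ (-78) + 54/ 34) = 67847/ 2400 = 28.27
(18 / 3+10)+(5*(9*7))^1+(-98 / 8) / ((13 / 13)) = 1275 / 4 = 318.75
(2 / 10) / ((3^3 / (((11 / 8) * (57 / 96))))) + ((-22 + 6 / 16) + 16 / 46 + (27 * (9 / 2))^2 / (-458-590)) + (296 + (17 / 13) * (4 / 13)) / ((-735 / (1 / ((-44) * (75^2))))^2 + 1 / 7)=-144132223530797094019435390747 / 4076455397113499417597848320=-35.36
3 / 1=3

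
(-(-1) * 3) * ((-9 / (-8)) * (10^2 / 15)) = 45 / 2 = 22.50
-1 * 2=-2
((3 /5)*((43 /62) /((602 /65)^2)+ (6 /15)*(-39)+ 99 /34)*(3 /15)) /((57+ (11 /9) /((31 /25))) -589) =0.00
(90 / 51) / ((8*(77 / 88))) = 30 / 119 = 0.25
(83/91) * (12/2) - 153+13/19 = -253892/1729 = -146.84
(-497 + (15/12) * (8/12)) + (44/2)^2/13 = -35797/78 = -458.94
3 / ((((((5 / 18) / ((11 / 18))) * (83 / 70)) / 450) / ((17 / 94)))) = 1767150 / 3901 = 453.00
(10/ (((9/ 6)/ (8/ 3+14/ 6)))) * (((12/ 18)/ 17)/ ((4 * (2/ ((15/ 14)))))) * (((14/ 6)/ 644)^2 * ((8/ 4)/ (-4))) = -125/ 108779328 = -0.00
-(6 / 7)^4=-0.54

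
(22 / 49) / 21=22 / 1029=0.02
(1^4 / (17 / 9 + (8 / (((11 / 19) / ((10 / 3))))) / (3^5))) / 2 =8019 / 33334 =0.24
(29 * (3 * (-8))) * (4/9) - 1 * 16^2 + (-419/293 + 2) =-496427/879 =-564.76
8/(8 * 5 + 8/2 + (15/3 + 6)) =8/55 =0.15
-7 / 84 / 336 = -1 / 4032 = -0.00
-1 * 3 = -3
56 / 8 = 7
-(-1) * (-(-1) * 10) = 10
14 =14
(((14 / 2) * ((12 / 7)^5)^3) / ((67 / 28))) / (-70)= -30814043149172736 / 227204729404415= -135.62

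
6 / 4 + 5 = 13 / 2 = 6.50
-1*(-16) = 16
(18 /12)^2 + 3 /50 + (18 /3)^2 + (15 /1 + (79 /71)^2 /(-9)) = 241238039 /4536900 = 53.17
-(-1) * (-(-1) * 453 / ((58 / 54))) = 12231 / 29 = 421.76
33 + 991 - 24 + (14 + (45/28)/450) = 283921/280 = 1014.00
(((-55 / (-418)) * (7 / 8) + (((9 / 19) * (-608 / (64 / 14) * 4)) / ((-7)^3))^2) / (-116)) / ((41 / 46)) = -268157 / 42334432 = -0.01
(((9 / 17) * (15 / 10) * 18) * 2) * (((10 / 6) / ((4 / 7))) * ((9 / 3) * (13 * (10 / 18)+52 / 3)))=12285 / 2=6142.50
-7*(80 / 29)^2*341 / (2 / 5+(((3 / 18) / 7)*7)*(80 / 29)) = -10416000 / 493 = -21127.79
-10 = -10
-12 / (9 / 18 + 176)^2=-48 / 124609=-0.00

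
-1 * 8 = -8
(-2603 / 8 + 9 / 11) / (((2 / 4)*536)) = -28561 / 23584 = -1.21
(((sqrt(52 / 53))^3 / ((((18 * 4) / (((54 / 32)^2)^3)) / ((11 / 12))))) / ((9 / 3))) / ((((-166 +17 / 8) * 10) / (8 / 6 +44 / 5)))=-75996063 * sqrt(689) / 3387267481600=-0.00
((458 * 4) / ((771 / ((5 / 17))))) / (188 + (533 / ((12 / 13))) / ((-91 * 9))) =461664 / 123725711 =0.00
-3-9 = -12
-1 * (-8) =8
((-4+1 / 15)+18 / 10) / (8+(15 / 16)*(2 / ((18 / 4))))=-128 / 505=-0.25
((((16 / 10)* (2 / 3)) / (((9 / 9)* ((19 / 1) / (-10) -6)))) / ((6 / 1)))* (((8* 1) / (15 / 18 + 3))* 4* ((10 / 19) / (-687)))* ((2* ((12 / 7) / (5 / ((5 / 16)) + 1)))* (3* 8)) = 655360 / 940786273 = 0.00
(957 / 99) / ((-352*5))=-29 / 5280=-0.01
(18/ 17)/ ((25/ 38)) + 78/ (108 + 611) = 524946/ 305575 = 1.72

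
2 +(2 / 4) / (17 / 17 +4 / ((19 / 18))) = 383 / 182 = 2.10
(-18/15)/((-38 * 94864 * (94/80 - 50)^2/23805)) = 0.00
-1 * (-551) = 551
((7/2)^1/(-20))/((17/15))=-0.15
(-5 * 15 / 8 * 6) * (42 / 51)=-1575 / 34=-46.32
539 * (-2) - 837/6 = -2435/2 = -1217.50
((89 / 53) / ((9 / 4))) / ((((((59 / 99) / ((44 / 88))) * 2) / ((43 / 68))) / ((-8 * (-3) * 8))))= 2020656 / 53159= 38.01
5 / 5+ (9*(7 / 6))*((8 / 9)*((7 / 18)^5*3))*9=170137 / 52488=3.24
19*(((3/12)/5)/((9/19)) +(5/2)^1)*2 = 8911/90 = 99.01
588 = 588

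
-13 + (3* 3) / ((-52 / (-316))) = 542 / 13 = 41.69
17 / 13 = 1.31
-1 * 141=-141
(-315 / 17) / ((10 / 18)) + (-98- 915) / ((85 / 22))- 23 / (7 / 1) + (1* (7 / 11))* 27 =-1843367 / 6545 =-281.65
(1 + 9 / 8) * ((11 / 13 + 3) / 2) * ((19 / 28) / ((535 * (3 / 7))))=1615 / 133536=0.01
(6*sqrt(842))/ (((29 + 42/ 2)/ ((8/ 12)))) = 2*sqrt(842)/ 25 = 2.32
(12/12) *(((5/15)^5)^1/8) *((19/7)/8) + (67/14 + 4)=956467/108864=8.79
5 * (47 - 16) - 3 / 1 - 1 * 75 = 77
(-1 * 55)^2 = 3025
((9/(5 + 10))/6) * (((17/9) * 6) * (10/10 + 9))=11.33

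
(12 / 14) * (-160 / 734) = -480 / 2569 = -0.19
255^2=65025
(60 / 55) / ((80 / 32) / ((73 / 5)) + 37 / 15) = 26280 / 63547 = 0.41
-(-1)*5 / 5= 1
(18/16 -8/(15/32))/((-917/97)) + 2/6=222241/110040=2.02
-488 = -488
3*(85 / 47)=255 / 47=5.43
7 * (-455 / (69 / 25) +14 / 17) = -1346863 / 1173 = -1148.22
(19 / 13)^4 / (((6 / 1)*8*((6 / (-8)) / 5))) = -651605 / 1028196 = -0.63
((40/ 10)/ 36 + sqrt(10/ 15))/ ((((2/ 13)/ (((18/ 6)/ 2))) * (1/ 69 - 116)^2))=0.00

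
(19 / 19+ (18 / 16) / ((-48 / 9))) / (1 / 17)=1717 / 128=13.41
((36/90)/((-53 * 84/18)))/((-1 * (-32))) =-3/59360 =-0.00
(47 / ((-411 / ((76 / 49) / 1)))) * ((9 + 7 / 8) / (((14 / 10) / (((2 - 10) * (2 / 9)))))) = 2821880 / 1268757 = 2.22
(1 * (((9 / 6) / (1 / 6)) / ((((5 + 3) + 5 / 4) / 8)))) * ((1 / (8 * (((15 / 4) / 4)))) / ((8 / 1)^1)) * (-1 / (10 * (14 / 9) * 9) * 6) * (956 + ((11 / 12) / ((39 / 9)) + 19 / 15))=-2240499 / 420875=-5.32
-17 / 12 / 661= -0.00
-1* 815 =-815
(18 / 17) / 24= 0.04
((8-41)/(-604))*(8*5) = 330/151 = 2.19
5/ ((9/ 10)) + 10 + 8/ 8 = 149/ 9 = 16.56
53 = 53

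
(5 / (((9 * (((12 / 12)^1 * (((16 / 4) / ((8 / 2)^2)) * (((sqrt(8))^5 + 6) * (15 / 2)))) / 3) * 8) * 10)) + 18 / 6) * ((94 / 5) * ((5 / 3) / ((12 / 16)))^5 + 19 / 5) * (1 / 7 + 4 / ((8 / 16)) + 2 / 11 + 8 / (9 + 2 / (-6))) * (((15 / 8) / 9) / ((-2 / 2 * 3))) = -316669570693696901 / 160730971742880-5589782630534 * sqrt(2) / 195890871811635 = -1970.22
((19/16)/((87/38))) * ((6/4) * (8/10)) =361/580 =0.62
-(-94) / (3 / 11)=1034 / 3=344.67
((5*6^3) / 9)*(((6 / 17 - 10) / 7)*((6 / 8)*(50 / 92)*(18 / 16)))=-415125 / 5474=-75.84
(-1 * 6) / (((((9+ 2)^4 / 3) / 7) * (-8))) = 63 / 58564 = 0.00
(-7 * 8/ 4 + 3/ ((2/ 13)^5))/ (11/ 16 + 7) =1113431/ 246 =4526.14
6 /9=2 /3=0.67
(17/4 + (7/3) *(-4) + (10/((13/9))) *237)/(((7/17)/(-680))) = -2701218.42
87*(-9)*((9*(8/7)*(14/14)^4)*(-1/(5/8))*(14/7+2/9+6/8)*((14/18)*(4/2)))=297888/5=59577.60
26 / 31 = 0.84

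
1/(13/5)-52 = -671/13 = -51.62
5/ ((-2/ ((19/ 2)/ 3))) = -95/ 12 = -7.92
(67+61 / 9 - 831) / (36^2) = -6815 / 11664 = -0.58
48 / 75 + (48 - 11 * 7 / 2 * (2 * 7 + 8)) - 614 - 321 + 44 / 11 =-43234 / 25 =-1729.36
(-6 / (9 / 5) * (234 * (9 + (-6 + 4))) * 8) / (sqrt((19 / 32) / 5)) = -174720 * sqrt(190) / 19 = -126755.21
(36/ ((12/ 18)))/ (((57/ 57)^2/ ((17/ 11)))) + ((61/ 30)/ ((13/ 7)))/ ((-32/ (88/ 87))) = 124539293/ 1492920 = 83.42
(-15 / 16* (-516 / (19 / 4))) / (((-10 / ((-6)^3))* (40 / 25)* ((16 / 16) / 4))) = 104490 / 19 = 5499.47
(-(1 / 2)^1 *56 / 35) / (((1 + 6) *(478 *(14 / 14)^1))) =-2 / 8365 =-0.00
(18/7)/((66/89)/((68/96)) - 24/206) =467517/169162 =2.76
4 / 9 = 0.44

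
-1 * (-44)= 44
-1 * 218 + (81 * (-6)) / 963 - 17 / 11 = -258999 / 1177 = -220.05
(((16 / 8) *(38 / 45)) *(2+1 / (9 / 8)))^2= 3904576 / 164025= 23.80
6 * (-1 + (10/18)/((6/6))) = -8/3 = -2.67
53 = 53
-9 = -9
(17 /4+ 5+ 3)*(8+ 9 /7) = 455 /4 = 113.75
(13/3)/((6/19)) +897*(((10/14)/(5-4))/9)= 84.91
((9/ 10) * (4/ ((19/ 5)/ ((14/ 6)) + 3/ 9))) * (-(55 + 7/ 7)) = -10584/ 103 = -102.76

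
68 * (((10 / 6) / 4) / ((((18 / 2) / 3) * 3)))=85 / 27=3.15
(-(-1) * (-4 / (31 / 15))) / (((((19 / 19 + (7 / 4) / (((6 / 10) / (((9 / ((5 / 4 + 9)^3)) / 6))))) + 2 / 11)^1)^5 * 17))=-15027008323662130325191204779060 / 309554475909813862691534453089811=-0.05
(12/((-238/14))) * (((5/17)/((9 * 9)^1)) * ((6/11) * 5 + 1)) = -820/85833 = -0.01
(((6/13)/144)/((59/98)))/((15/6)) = 49/23010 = 0.00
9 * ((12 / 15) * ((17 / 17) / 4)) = 9 / 5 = 1.80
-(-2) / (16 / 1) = 1 / 8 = 0.12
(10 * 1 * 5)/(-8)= -25/4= -6.25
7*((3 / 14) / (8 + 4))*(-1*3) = -3 / 8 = -0.38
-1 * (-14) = 14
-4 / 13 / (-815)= 0.00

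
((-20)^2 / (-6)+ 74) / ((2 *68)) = 11 / 204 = 0.05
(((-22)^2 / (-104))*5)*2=-605 / 13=-46.54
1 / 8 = 0.12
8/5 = 1.60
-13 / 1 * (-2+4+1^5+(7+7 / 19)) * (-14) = 35854 / 19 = 1887.05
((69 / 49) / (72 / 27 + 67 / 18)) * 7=54 / 35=1.54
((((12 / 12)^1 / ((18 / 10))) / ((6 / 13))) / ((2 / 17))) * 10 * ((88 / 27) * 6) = 486200 / 243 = 2000.82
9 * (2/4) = 9/2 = 4.50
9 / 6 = 1.50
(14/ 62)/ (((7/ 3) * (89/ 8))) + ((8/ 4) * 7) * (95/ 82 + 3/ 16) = 17061251/ 904952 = 18.85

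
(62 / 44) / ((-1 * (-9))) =31 / 198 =0.16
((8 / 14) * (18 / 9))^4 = 4096 / 2401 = 1.71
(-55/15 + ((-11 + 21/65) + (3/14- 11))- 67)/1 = -92.13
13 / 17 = 0.76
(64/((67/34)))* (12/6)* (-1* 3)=-13056/67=-194.87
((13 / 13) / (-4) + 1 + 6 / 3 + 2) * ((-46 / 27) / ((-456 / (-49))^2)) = -55223 / 590976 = -0.09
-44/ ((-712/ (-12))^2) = -99/ 7921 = -0.01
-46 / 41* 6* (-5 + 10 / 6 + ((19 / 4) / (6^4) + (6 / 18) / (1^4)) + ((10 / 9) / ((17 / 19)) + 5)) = -6578437 / 301104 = -21.85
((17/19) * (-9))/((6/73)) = -3723/38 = -97.97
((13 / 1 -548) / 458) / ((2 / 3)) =-1605 / 916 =-1.75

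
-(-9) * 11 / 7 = 99 / 7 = 14.14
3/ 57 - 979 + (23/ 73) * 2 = -1356926/ 1387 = -978.32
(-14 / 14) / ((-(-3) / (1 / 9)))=-1 / 27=-0.04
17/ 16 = 1.06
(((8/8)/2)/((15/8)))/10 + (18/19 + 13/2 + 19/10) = 13358/1425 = 9.37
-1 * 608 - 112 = -720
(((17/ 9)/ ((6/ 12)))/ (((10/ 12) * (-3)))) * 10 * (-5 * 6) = 1360/ 3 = 453.33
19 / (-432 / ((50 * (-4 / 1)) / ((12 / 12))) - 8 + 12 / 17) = -8075 / 2182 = -3.70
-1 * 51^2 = -2601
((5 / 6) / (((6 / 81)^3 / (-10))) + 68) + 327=-20108.12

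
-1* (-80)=80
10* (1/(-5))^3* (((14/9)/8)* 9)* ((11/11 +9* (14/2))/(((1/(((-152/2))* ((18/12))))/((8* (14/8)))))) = 357504/25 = 14300.16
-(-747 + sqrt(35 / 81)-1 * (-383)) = 364-sqrt(35) / 9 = 363.34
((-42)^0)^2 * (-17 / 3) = -17 / 3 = -5.67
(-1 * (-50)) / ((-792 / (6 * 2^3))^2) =200 / 1089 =0.18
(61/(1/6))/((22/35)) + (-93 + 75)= 6207/11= 564.27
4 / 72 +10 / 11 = 191 / 198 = 0.96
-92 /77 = -1.19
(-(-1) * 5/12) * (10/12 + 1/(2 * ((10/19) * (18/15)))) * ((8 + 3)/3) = 715/288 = 2.48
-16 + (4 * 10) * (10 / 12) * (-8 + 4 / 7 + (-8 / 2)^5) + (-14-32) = -723302 / 21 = -34442.95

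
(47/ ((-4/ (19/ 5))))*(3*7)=-18753/ 20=-937.65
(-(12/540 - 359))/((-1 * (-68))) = 8077/1530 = 5.28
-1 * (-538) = 538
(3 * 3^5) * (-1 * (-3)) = 2187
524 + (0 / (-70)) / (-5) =524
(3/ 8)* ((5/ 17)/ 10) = 3/ 272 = 0.01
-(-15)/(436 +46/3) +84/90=0.97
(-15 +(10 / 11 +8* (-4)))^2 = 257049 / 121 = 2124.37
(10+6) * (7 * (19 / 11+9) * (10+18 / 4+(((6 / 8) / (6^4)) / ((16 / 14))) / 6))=496713035 / 28512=17421.19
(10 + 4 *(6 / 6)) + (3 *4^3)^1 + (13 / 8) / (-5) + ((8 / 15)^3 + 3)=5638321 / 27000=208.83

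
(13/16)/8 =13/128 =0.10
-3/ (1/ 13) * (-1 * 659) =25701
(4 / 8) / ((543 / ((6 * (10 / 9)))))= 10 / 1629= 0.01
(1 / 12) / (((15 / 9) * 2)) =1 / 40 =0.02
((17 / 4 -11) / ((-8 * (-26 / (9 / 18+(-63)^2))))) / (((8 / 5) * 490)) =-214353 / 1304576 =-0.16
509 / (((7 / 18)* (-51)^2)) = 1018 / 2023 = 0.50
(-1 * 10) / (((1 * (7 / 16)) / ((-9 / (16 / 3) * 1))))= 270 / 7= 38.57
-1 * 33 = -33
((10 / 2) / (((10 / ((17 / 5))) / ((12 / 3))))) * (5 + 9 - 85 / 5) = -102 / 5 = -20.40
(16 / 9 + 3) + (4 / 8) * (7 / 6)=193 / 36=5.36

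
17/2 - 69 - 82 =-285/2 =-142.50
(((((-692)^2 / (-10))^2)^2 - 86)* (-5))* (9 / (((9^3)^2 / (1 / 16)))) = -1643231597519035735813 / 59049000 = -27828271393572.05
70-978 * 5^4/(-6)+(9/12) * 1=407783/4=101945.75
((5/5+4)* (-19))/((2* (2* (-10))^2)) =-19/160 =-0.12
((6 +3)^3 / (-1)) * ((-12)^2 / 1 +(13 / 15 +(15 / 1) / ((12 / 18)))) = -1220103 / 10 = -122010.30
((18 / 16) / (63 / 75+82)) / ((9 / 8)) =25 / 2071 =0.01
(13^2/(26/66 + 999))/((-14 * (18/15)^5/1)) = -1161875/239355648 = -0.00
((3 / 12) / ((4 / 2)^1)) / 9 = 1 / 72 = 0.01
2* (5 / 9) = 10 / 9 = 1.11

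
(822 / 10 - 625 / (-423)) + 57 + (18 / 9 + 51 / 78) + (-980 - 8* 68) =-75922967 / 54990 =-1380.67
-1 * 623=-623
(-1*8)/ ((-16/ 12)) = 6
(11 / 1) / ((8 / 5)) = 55 / 8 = 6.88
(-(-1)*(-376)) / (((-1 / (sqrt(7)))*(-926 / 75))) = -14100*sqrt(7) / 463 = -80.57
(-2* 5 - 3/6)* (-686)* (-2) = -14406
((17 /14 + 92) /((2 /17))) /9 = 2465 /28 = 88.04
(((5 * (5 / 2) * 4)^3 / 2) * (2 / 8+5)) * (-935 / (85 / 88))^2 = 307461000000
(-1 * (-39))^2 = 1521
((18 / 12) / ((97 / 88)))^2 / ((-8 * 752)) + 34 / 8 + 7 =39798981 / 3537784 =11.25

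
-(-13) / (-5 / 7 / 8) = -728 / 5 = -145.60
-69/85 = -0.81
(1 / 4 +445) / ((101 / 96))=42744 / 101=423.21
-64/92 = -16/23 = -0.70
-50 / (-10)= 5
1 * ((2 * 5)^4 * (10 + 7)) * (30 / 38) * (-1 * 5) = -12750000 / 19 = -671052.63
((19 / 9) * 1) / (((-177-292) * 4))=-19 / 16884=-0.00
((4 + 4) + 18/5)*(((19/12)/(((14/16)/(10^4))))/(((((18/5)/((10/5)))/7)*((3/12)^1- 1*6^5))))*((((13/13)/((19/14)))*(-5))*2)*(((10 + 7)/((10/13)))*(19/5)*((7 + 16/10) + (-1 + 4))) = 33306291200/44199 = 753553.05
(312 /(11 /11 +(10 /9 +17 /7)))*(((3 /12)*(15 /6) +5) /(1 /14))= 59535 /11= 5412.27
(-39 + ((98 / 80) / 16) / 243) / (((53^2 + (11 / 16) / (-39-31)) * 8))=-42456617 / 24463832544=-0.00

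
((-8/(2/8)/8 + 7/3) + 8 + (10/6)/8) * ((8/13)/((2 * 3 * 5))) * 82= 6437/585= 11.00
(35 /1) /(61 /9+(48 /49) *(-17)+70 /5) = 15435 /1819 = 8.49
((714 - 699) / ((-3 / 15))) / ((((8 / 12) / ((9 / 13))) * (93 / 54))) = -18225 / 403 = -45.22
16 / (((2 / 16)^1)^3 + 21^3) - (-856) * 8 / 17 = 32470842048 / 80607761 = 402.83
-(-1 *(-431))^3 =-80062991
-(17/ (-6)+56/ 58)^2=-105625/ 30276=-3.49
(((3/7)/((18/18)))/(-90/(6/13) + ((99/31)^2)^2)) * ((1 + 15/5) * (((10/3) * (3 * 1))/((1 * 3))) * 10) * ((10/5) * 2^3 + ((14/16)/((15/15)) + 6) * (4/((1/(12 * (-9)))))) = 77945172400/42013497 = 1855.24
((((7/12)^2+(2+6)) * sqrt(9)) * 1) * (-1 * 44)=-13211/12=-1100.92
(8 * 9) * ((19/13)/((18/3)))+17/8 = 2045/104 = 19.66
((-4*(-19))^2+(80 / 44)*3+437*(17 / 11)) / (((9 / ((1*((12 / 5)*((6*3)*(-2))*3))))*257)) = -2045520 / 2827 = -723.57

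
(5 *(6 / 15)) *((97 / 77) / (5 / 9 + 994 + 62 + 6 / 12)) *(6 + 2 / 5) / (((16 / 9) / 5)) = 62856 / 1465079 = 0.04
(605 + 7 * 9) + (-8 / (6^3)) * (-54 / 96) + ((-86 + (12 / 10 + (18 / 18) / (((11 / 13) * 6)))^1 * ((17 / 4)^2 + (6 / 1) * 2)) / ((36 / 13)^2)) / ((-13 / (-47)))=4429227271 / 6842880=647.28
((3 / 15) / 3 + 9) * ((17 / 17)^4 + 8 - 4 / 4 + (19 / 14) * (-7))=-68 / 5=-13.60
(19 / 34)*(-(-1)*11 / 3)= 209 / 102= 2.05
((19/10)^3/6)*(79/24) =541861/144000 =3.76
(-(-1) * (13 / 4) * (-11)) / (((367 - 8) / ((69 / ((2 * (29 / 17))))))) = -167739 / 83288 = -2.01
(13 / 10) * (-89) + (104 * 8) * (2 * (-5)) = -84357 / 10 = -8435.70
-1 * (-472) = 472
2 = 2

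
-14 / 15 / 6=-7 / 45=-0.16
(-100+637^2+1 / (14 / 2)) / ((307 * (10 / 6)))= 8519052 / 10745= 792.84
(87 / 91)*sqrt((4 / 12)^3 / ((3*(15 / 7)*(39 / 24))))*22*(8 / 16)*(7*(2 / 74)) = 638*sqrt(2730) / 281385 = 0.12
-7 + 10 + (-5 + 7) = 5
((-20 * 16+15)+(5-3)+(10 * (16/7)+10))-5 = -1926/7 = -275.14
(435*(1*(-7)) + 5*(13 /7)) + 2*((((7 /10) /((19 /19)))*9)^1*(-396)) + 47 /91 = -3651283 /455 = -8024.80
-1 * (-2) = 2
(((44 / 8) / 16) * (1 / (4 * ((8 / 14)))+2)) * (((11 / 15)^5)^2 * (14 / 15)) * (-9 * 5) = -25963362025601 / 16402500000000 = -1.58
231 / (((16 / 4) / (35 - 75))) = -2310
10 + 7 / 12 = 10.58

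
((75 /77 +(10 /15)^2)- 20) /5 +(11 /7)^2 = -30244 /24255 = -1.25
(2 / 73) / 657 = 2 / 47961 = 0.00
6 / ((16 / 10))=15 / 4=3.75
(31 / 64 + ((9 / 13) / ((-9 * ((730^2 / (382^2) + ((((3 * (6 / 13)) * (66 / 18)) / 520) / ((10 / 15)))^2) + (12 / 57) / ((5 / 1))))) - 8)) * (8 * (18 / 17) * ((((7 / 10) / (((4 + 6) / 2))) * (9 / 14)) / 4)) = -1523866728541611753 / 1060923861653825600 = -1.44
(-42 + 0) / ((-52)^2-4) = -7 / 450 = -0.02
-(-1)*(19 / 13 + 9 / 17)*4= 1760 / 221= 7.96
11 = 11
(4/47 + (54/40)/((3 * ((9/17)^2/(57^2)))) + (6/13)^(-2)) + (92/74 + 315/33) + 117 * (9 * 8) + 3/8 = 94043932723/6886440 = 13656.39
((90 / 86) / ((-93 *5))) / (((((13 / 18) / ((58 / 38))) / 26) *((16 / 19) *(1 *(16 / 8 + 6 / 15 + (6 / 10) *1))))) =-261 / 5332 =-0.05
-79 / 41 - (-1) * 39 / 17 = 256 / 697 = 0.37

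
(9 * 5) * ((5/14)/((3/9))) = 675/14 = 48.21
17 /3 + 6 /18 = 6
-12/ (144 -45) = -4/ 33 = -0.12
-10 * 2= -20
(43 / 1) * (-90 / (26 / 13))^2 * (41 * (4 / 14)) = 7140150 / 7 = 1020021.43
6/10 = 3/5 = 0.60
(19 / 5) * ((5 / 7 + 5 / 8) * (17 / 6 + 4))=3895 / 112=34.78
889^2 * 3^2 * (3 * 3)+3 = 64016004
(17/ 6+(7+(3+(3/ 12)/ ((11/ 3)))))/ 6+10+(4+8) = 19127/ 792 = 24.15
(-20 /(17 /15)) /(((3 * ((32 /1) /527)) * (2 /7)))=-5425 /16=-339.06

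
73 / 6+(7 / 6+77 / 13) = 751 / 39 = 19.26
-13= -13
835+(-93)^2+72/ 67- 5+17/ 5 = 3176964/ 335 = 9483.47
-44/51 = -0.86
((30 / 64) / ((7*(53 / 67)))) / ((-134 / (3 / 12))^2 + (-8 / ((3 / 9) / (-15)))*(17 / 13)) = 13065 / 44412772096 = 0.00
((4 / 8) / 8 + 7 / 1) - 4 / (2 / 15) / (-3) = 273 / 16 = 17.06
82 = 82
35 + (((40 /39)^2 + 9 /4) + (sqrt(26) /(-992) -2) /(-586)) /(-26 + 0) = 1616284759 /46347912 -sqrt(26) /15114112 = 34.87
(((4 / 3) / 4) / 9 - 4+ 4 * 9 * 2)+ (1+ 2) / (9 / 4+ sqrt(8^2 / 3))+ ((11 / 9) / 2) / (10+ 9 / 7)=384 * sqrt(3) / 781+ 225480353 / 3331746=68.53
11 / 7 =1.57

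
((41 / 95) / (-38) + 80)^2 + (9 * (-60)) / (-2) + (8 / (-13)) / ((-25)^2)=28242634631053 / 4235432500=6668.18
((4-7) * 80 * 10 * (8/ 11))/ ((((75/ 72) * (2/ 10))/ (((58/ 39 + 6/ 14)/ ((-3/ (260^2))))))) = 361671480.52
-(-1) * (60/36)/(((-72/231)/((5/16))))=-1.67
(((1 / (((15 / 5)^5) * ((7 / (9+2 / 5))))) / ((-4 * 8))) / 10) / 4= -47 / 10886400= -0.00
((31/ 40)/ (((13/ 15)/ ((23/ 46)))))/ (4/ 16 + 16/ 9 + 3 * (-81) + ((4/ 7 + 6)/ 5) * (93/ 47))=-1376865/ 734051084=-0.00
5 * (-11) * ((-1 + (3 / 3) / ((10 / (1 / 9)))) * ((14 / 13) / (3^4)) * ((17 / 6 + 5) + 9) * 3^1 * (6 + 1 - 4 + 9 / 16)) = 13150907 / 101088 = 130.09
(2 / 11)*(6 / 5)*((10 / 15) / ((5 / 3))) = 24 / 275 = 0.09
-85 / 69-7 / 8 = -1163 / 552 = -2.11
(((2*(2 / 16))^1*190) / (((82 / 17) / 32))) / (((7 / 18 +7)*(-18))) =-680 / 287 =-2.37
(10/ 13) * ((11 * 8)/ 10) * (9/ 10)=396/ 65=6.09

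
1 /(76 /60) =15 /19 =0.79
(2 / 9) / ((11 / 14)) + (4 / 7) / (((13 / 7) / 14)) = 5908 / 1287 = 4.59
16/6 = 8/3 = 2.67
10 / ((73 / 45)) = 450 / 73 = 6.16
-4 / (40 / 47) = -47 / 10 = -4.70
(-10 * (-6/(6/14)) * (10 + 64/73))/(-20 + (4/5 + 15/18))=-3334800/40223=-82.91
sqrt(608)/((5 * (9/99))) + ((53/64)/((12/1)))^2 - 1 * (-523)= 44 * sqrt(38)/5 + 308480761/589824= 577.25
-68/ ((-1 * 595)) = 4/ 35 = 0.11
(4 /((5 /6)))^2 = 576 /25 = 23.04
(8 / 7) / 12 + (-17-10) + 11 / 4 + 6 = -1525 / 84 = -18.15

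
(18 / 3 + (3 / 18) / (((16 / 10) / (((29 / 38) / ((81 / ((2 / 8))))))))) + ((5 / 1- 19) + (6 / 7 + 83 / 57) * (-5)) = -80941961 / 4136832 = -19.57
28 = 28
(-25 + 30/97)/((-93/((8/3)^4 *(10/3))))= 98099200/2192103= 44.75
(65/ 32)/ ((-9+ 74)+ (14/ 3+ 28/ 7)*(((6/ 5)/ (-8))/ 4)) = 25/ 796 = 0.03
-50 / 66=-25 / 33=-0.76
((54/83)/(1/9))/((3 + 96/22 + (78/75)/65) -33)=-334125/1461962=-0.23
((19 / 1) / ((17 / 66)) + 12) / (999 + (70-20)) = 1458 / 17833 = 0.08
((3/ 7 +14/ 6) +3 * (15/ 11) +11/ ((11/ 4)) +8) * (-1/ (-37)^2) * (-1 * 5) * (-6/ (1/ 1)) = -43550/ 105413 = -0.41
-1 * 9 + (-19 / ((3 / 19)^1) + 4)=-376 / 3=-125.33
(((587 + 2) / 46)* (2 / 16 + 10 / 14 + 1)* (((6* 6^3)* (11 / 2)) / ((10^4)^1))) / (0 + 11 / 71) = 348895917 / 3220000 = 108.35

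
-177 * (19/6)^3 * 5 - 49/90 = -3372407/120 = -28103.39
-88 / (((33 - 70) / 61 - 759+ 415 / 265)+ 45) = 71126 / 576315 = 0.12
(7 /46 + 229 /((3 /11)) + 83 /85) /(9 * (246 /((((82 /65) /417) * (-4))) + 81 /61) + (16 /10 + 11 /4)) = -601614269 /130900810662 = -0.00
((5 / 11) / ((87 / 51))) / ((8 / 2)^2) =85 / 5104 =0.02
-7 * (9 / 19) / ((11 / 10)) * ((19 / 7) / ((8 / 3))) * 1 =-135 / 44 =-3.07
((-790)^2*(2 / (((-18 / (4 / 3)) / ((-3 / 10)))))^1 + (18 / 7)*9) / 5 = 1748938 / 315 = 5552.18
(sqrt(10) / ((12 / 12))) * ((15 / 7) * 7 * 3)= 142.30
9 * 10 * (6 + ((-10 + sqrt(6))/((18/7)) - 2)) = 10 + 35 * sqrt(6) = 95.73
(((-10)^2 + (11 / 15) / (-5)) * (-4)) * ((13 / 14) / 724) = -97357 / 190050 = -0.51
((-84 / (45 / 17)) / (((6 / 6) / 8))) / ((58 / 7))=-13328 / 435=-30.64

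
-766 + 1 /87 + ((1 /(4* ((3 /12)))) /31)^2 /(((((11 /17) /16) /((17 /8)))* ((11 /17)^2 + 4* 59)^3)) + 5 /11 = -74854420625966363943422 /97780666187248171875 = -765.53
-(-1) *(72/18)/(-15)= -0.27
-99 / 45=-11 / 5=-2.20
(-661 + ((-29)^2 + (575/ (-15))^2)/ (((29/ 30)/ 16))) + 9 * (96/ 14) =22924315/ 609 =37642.55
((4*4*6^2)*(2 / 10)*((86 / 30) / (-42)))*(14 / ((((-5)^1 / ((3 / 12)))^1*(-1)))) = -688 / 125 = -5.50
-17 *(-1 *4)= 68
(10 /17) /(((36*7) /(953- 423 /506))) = 2408975 /1083852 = 2.22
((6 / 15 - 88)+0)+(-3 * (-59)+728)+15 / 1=4162 / 5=832.40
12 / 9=4 / 3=1.33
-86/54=-43/27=-1.59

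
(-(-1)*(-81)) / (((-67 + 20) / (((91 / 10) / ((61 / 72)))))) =265356 / 14335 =18.51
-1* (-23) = 23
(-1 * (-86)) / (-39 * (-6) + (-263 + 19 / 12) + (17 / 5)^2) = -25800 / 4757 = -5.42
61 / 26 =2.35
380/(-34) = -11.18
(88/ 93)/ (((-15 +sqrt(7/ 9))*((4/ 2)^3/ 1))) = -495/ 62558 - 11*sqrt(7)/ 62558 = -0.01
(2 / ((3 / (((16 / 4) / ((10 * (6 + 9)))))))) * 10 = 8 / 45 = 0.18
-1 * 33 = -33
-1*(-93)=93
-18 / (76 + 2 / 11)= -99 / 419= -0.24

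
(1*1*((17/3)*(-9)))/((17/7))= -21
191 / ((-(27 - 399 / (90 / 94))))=2865 / 5846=0.49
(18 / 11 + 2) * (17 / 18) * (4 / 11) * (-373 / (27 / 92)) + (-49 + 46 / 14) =-336097280 / 205821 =-1632.96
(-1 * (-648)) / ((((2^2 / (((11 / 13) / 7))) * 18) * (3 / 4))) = 132 / 91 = 1.45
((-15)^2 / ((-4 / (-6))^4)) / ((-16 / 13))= -236925 / 256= -925.49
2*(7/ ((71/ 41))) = 574/ 71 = 8.08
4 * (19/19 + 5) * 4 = 96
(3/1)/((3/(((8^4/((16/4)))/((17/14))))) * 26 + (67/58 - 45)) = -623616/9094885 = -0.07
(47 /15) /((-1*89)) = -47 /1335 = -0.04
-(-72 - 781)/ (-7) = -853/ 7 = -121.86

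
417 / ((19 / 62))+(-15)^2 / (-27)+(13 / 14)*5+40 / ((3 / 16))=417721 / 266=1570.38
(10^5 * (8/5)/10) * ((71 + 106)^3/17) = 88723728000/17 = 5219042823.53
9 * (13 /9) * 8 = 104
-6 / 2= -3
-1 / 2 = -0.50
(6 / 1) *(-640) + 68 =-3772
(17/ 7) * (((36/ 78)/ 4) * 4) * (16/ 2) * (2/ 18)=272/ 273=1.00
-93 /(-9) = 31 /3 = 10.33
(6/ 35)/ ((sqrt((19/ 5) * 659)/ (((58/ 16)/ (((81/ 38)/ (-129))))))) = -1247 * sqrt(62605)/ 415170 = -0.75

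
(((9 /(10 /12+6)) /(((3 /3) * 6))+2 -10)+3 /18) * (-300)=93650 /41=2284.15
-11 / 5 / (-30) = 11 / 150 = 0.07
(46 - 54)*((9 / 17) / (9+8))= -72 / 289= -0.25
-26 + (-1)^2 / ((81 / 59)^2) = -167105 / 6561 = -25.47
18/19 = 0.95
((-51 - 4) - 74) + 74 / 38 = -2414 / 19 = -127.05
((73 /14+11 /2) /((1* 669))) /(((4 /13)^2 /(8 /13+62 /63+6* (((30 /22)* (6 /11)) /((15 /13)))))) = 88042825 /95196024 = 0.92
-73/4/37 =-73/148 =-0.49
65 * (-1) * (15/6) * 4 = -650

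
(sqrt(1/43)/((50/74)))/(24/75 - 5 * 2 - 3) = -37 * sqrt(43)/13631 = -0.02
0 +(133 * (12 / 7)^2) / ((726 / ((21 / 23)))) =0.49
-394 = -394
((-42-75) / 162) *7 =-91 / 18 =-5.06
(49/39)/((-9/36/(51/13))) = -3332/169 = -19.72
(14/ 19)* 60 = 840/ 19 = 44.21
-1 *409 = -409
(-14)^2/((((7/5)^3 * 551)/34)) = 17000/3857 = 4.41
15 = 15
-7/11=-0.64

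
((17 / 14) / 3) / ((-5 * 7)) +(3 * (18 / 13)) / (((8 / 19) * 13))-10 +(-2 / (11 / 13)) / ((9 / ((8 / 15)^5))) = -23069268418657 / 2490200212500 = -9.26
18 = 18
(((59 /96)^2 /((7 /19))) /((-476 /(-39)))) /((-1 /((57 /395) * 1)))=-0.01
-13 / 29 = -0.45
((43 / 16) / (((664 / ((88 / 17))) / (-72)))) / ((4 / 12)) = -4.53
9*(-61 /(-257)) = 2.14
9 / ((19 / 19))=9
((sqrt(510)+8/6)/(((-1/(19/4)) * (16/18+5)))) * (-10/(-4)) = -48.23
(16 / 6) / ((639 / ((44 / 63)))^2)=15488 / 4861878147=0.00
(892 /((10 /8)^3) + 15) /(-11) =-58963 /1375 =-42.88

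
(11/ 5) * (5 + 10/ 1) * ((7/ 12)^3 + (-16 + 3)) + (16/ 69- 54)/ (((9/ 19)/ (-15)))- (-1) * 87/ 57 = 322627745/ 251712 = 1281.73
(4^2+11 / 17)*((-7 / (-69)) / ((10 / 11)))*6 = 21791 / 1955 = 11.15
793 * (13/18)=10309/18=572.72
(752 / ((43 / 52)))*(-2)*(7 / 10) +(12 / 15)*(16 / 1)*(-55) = -425088 / 215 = -1977.15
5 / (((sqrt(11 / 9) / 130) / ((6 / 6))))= 1950 * sqrt(11) / 11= 587.95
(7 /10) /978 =7 /9780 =0.00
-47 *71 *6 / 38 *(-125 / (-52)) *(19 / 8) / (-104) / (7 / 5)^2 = 31284375 / 2119936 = 14.76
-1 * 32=-32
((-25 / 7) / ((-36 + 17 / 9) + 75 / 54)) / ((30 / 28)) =60 / 589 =0.10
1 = 1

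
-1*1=-1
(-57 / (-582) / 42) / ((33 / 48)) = 76 / 22407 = 0.00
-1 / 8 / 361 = -0.00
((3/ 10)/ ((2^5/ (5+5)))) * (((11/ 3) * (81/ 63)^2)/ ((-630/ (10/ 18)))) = -11/ 21952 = -0.00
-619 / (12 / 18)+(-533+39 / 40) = -58421 / 40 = -1460.52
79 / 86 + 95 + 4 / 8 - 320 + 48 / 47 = -449794 / 2021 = -222.56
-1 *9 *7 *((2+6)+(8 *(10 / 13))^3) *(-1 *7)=233543016 / 2197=106300.87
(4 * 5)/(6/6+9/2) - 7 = -37/11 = -3.36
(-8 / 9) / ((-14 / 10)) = 40 / 63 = 0.63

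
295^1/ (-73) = -295/ 73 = -4.04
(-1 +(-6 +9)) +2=4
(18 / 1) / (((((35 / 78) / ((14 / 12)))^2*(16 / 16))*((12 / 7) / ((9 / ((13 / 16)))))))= 19656 / 25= 786.24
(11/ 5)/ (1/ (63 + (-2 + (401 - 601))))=-1529/ 5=-305.80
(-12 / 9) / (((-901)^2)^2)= -4 / 1977062590803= -0.00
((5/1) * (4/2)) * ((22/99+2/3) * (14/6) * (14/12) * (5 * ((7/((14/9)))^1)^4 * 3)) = 297675/2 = 148837.50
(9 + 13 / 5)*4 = 232 / 5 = 46.40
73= 73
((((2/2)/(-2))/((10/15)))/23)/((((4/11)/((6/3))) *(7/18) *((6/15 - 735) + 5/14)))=1485/2364262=0.00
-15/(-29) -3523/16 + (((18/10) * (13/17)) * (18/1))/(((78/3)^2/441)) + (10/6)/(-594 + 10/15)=-9286571787/45632080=-203.51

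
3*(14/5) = 42/5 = 8.40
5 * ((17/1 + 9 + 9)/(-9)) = -175/9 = -19.44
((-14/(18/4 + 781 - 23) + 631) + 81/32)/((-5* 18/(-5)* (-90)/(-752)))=484341721/1647000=294.08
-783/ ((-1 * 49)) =783/ 49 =15.98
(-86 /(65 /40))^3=-325660672 /2197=-148229.71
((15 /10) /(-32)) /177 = -1 /3776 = -0.00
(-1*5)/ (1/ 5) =-25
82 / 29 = 2.83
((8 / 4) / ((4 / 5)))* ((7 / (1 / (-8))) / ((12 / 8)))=-280 / 3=-93.33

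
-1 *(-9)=9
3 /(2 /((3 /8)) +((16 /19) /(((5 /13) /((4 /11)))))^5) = 11215637438878125 /21134929471625296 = 0.53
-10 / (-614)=5 / 307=0.02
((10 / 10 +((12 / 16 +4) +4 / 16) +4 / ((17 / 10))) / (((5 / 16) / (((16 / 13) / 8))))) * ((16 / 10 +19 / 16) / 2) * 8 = 253328 / 5525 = 45.85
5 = 5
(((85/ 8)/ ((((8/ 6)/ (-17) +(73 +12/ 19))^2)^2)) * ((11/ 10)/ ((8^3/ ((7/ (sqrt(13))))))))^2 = 1331893530843836265995190314121/ 580929665432118070982601577572246618147433480192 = 0.00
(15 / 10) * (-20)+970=940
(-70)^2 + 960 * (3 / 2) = 6340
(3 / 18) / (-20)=-1 / 120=-0.01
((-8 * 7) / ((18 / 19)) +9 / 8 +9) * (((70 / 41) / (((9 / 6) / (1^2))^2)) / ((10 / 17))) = -419713 / 6642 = -63.19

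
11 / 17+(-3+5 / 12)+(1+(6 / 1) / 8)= -19 / 102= -0.19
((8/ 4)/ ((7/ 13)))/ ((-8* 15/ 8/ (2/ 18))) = -26/ 945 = -0.03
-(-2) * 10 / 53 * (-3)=-60 / 53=-1.13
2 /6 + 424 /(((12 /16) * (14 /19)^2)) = 153113 /147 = 1041.59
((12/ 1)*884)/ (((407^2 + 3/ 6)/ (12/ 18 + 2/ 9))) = 56576/ 993897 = 0.06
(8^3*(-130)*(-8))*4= 2129920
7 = 7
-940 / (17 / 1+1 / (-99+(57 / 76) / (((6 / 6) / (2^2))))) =-90240 / 1631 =-55.33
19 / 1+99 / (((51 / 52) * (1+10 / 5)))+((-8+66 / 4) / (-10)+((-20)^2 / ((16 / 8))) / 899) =15900289 / 305660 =52.02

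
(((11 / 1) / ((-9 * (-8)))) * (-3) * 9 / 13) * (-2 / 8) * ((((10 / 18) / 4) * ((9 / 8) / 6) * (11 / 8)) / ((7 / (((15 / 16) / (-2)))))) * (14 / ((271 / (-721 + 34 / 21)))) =45698675 / 6464733184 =0.01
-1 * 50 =-50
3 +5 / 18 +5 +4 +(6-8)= 185 / 18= 10.28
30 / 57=10 / 19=0.53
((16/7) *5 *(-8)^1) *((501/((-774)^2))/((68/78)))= -173680/1980279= -0.09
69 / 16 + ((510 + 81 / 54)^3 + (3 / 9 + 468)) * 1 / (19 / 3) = 6423618793 / 304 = 21130324.98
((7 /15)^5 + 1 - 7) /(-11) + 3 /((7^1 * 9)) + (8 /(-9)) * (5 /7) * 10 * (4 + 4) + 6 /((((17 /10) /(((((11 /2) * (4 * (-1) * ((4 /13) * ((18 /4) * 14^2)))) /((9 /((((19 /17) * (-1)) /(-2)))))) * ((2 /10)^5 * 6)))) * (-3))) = -10844491714708 /219678834375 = -49.37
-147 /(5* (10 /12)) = -35.28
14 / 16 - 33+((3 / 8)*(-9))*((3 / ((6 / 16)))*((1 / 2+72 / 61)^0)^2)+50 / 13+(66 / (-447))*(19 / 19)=-858889 / 15496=-55.43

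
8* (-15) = -120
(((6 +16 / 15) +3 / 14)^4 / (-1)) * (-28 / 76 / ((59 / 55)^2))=661325565495001 / 735015934800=899.74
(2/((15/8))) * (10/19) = 32/57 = 0.56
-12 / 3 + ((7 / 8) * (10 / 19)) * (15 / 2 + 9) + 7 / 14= 623 / 152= 4.10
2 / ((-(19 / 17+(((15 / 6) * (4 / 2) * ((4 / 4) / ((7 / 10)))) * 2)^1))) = -238 / 1833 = -0.13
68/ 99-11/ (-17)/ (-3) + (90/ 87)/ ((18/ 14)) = 62267/ 48807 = 1.28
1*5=5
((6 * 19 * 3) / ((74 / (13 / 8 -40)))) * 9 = -1596.19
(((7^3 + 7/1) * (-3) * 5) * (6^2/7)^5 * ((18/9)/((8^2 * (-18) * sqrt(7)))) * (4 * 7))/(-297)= -11664000 * sqrt(7)/26411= -1168.45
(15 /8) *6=45 /4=11.25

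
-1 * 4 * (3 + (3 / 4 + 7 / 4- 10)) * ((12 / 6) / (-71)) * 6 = -216 / 71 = -3.04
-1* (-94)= 94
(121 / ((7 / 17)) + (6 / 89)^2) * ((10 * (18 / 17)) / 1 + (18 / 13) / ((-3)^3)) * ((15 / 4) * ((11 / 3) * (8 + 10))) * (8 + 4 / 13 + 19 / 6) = 400227837467975 / 45514066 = 8793497.76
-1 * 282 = -282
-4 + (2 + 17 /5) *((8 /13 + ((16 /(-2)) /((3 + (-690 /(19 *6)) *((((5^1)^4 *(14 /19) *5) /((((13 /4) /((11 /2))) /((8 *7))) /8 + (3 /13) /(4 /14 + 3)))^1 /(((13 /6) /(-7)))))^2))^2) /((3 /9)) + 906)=20696790977875877150645441508440934834987962377299258020026 /4225241096132251282348134331214876628851119802785852065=4898.37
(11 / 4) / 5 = 11 / 20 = 0.55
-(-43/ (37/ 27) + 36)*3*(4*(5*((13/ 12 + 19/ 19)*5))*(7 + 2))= -961875/ 37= -25996.62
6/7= 0.86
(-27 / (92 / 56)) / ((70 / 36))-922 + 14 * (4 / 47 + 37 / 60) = -5971189 / 6486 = -920.63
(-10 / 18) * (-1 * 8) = 40 / 9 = 4.44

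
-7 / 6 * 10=-35 / 3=-11.67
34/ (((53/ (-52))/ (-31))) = 54808/ 53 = 1034.11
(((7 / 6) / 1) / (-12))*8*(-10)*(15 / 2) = 175 / 3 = 58.33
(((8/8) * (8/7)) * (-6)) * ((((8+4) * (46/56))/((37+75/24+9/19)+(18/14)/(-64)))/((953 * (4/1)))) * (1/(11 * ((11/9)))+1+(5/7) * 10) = -467177472/130110310099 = -0.00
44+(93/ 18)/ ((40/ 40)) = 295/ 6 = 49.17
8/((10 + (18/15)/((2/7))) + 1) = 10/19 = 0.53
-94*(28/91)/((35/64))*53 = -1275392/455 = -2803.06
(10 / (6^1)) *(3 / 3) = 5 / 3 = 1.67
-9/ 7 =-1.29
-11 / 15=-0.73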